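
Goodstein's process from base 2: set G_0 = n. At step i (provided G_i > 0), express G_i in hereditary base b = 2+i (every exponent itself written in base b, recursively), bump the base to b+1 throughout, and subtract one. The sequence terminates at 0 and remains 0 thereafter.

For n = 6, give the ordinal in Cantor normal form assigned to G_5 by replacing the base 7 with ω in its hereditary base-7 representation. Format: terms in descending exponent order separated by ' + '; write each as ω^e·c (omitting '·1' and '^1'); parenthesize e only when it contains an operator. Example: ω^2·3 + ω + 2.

G_0 = 6. HB_2(6) = 2^2 + 2. Bump = 30. G_1 = 29.
G_1 = 29. HB_3(29) = 3^3 + 2. Bump = 258. G_2 = 257.
G_2 = 257. HB_4(257) = 4^4 + 1. Bump = 3126. G_3 = 3125.
G_3 = 3125. HB_5(3125) = 5^5. Bump = 46656. G_4 = 46655.
G_4 = 46655. HB_6(46655) = 5·6^5 + 5·6^4 + 5·6^3 + 5·6^2 + 5·6 + 5. Bump = 98040. G_5 = 98039.
G_5 = 98039. HB_7(98039) = 5·7^5 + 5·7^4 + 5·7^3 + 5·7^2 + 5·7 + 4. Bump = 187244. G_6 = 187243.

ω^5·5 + ω^4·5 + ω^3·5 + ω^2·5 + ω·5 + 4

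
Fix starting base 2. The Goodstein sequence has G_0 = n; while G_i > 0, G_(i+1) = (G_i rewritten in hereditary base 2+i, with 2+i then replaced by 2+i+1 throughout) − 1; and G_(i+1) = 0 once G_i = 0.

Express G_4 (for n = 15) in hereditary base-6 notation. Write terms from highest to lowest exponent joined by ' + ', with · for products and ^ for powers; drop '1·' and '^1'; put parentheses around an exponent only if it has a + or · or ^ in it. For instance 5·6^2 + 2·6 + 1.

15 —HB2→ 2^(2 + 1) + 2^2 + 2 + 1 —bump→ 3^(3 + 1) + 3^3 + 3 + 1 = 112 —(−1)→ 111
111 —HB3→ 3^(3 + 1) + 3^3 + 3 —bump→ 4^(4 + 1) + 4^4 + 4 = 1284 —(−1)→ 1283
1283 —HB4→ 4^(4 + 1) + 4^4 + 3 —bump→ 5^(5 + 1) + 5^5 + 3 = 18753 —(−1)→ 18752
18752 —HB5→ 5^(5 + 1) + 5^5 + 2 —bump→ 6^(6 + 1) + 6^6 + 2 = 326594 —(−1)→ 326593
326593 —HB6→ 6^(6 + 1) + 6^6 + 1 —bump→ 7^(7 + 1) + 7^7 + 1 = 6588345 —(−1)→ 6588344

6^(6 + 1) + 6^6 + 1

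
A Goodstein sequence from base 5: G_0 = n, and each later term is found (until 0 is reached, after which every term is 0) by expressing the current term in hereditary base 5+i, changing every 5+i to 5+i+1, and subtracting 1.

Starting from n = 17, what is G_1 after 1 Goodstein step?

(0) 17|_5 = 3·5 + 2 ↦ 3·6 + 2|_6 = 20 ⇒ 19
(1) 19|_6 = 3·6 + 1 ↦ 3·7 + 1|_7 = 22 ⇒ 21

19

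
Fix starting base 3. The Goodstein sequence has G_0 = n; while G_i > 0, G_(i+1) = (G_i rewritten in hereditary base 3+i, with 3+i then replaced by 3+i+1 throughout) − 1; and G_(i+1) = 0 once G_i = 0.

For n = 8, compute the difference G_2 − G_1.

[0] 8 ≡ 2·3 + 2 (base 3). Lift 4: 10. −1: 9.
[1] 9 ≡ 2·4 + 1 (base 4). Lift 5: 11. −1: 10.

1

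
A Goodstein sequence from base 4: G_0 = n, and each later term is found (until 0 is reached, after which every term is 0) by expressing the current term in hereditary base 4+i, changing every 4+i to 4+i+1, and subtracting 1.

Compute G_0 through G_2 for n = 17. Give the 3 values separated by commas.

i=0: 17 = 4^2 + 1 (b=4); 4→5: 5^2 + 1 = 26; 26−1 = 25
i=1: 25 = 5^2 (b=5); 5→6: 6^2 = 36; 36−1 = 35

17, 25, 35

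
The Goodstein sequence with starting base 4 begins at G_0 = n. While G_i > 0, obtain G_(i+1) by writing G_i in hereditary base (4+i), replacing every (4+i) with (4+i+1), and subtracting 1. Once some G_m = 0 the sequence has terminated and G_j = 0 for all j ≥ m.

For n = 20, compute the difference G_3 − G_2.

[0] 20 ≡ 4^2 + 4 (base 4). Lift 5: 30. −1: 29.
[1] 29 ≡ 5^2 + 4 (base 5). Lift 6: 40. −1: 39.
[2] 39 ≡ 6^2 + 3 (base 6). Lift 7: 52. −1: 51.

12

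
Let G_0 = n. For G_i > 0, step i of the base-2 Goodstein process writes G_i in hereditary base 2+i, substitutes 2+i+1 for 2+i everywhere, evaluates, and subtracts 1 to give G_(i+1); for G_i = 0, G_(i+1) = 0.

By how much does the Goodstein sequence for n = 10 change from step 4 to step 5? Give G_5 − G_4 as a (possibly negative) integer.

step 0: 10 = 2^(2 + 1) + 2; sub 3 for 2: 3^(3 + 1) + 3; = 84; G_1 = 84−1 = 83
step 1: 83 = 3^(3 + 1) + 2; sub 4 for 3: 4^(4 + 1) + 2; = 1026; G_2 = 1026−1 = 1025
step 2: 1025 = 4^(4 + 1) + 1; sub 5 for 4: 5^(5 + 1) + 1; = 15626; G_3 = 15626−1 = 15625
step 3: 15625 = 5^(5 + 1); sub 6 for 5: 6^(6 + 1); = 279936; G_4 = 279936−1 = 279935
step 4: 279935 = 5·6^6 + 5·6^5 + 5·6^4 + 5·6^3 + 5·6^2 + 5·6 + 5; sub 7 for 6: 5·7^7 + 5·7^5 + 5·7^4 + 5·7^3 + 5·7^2 + 5·7 + 5; = 4215755; G_5 = 4215755−1 = 4215754

3935819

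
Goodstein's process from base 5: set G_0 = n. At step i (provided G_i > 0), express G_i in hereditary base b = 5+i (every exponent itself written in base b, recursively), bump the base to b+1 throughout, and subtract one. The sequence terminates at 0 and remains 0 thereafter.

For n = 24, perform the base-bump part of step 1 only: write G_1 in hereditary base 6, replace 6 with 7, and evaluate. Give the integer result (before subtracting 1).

[0] 24 ≡ 4·5 + 4 (base 5). Lift 6: 28. −1: 27.
[1] 27 ≡ 4·6 + 3 (base 6). Lift 7: 31. −1: 30.

31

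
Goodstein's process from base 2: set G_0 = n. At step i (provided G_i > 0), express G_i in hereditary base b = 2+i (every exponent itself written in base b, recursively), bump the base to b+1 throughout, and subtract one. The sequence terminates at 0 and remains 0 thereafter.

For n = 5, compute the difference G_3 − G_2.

212

G_0 = 5. HB_2(5) = 2^2 + 1. Bump = 28. G_1 = 27.
G_1 = 27. HB_3(27) = 3^3. Bump = 256. G_2 = 255.
G_2 = 255. HB_4(255) = 3·4^3 + 3·4^2 + 3·4 + 3. Bump = 468. G_3 = 467.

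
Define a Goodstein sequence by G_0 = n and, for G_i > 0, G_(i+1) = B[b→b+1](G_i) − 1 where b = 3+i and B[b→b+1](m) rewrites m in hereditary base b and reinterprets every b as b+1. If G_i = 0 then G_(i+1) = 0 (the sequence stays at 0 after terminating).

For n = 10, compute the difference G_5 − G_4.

[0] 10 ≡ 3^2 + 1 (base 3). Lift 4: 17. −1: 16.
[1] 16 ≡ 4^2 (base 4). Lift 5: 25. −1: 24.
[2] 24 ≡ 4·5 + 4 (base 5). Lift 6: 28. −1: 27.
[3] 27 ≡ 4·6 + 3 (base 6). Lift 7: 31. −1: 30.
[4] 30 ≡ 4·7 + 2 (base 7). Lift 8: 34. −1: 33.

3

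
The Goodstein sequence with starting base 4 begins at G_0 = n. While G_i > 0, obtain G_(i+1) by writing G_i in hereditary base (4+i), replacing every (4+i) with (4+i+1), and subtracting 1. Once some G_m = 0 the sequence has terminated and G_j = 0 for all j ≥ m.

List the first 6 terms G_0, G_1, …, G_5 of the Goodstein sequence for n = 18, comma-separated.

18, 26, 36, 48, 53, 58

step 0: 18 = 4^2 + 2; sub 5 for 4: 5^2 + 2; = 27; G_1 = 27−1 = 26
step 1: 26 = 5^2 + 1; sub 6 for 5: 6^2 + 1; = 37; G_2 = 37−1 = 36
step 2: 36 = 6^2; sub 7 for 6: 7^2; = 49; G_3 = 49−1 = 48
step 3: 48 = 6·7 + 6; sub 8 for 7: 6·8 + 6; = 54; G_4 = 54−1 = 53
step 4: 53 = 6·8 + 5; sub 9 for 8: 6·9 + 5; = 59; G_5 = 59−1 = 58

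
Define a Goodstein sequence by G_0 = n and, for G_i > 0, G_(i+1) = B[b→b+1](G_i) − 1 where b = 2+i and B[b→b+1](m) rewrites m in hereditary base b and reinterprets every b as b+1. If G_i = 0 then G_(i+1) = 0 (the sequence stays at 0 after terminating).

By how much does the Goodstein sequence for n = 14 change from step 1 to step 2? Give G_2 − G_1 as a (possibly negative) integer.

14 —HB2→ 2^(2 + 1) + 2^2 + 2 —bump→ 3^(3 + 1) + 3^3 + 3 = 111 —(−1)→ 110
110 —HB3→ 3^(3 + 1) + 3^3 + 2 —bump→ 4^(4 + 1) + 4^4 + 2 = 1282 —(−1)→ 1281

1171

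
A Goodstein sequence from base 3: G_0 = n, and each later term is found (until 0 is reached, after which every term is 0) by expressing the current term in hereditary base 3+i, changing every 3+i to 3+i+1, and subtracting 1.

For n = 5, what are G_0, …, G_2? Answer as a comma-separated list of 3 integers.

(0) 5|_3 = 3 + 2 ↦ 4 + 2|_4 = 6 ⇒ 5
(1) 5|_4 = 4 + 1 ↦ 5 + 1|_5 = 6 ⇒ 5

5, 5, 5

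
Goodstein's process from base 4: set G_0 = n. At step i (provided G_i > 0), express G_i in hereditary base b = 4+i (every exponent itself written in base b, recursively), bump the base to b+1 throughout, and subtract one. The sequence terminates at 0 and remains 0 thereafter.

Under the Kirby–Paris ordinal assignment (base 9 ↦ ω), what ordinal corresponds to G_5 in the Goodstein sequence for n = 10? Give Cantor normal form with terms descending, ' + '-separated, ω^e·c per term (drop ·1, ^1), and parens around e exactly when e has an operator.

G_0=10  [base 4] 2·4 + 2  →[4↦5]→  2·5 + 2 = 12  −1 ⇒ G_1=11
G_1=11  [base 5] 2·5 + 1  →[5↦6]→  2·6 + 1 = 13  −1 ⇒ G_2=12
G_2=12  [base 6] 2·6  →[6↦7]→  2·7 = 14  −1 ⇒ G_3=13
G_3=13  [base 7] 7 + 6  →[7↦8]→  8 + 6 = 14  −1 ⇒ G_4=13
G_4=13  [base 8] 8 + 5  →[8↦9]→  9 + 5 = 14  −1 ⇒ G_5=13

ω + 4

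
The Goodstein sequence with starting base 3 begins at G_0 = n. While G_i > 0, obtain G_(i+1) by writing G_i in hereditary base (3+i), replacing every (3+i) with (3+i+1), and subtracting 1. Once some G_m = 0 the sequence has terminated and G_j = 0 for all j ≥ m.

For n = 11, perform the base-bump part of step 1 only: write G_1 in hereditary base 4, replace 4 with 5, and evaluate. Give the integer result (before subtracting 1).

11 —HB3→ 3^2 + 2 —bump→ 4^2 + 2 = 18 —(−1)→ 17
17 —HB4→ 4^2 + 1 —bump→ 5^2 + 1 = 26 —(−1)→ 25

26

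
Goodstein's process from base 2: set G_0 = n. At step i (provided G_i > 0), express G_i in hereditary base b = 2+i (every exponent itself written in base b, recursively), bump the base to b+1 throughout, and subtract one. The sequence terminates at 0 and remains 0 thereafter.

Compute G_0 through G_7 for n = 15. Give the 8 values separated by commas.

i=0: 15 = 2^(2 + 1) + 2^2 + 2 + 1 (b=2); 2→3: 3^(3 + 1) + 3^3 + 3 + 1 = 112; 112−1 = 111
i=1: 111 = 3^(3 + 1) + 3^3 + 3 (b=3); 3→4: 4^(4 + 1) + 4^4 + 4 = 1284; 1284−1 = 1283
i=2: 1283 = 4^(4 + 1) + 4^4 + 3 (b=4); 4→5: 5^(5 + 1) + 5^5 + 3 = 18753; 18753−1 = 18752
i=3: 18752 = 5^(5 + 1) + 5^5 + 2 (b=5); 5→6: 6^(6 + 1) + 6^6 + 2 = 326594; 326594−1 = 326593
i=4: 326593 = 6^(6 + 1) + 6^6 + 1 (b=6); 6→7: 7^(7 + 1) + 7^7 + 1 = 6588345; 6588345−1 = 6588344
i=5: 6588344 = 7^(7 + 1) + 7^7 (b=7); 7→8: 8^(8 + 1) + 8^8 = 150994944; 150994944−1 = 150994943
i=6: 150994943 = 8^(8 + 1) + 7·8^7 + 7·8^6 + 7·8^5 + 7·8^4 + 7·8^3 + 7·8^2 + 7·8 + 7 (b=8); 8→9: 9^(9 + 1) + 7·9^7 + 7·9^6 + 7·9^5 + 7·9^4 + 7·9^3 + 7·9^2 + 7·9 + 7 = 3524450281; 3524450281−1 = 3524450280

15, 111, 1283, 18752, 326593, 6588344, 150994943, 3524450280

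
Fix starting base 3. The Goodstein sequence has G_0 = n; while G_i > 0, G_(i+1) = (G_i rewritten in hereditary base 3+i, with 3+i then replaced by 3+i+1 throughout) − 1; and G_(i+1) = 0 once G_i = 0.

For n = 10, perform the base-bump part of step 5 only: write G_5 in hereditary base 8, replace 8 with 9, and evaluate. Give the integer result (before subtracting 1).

37

G_0 = 10. HB_3(10) = 3^2 + 1. Bump = 17. G_1 = 16.
G_1 = 16. HB_4(16) = 4^2. Bump = 25. G_2 = 24.
G_2 = 24. HB_5(24) = 4·5 + 4. Bump = 28. G_3 = 27.
G_3 = 27. HB_6(27) = 4·6 + 3. Bump = 31. G_4 = 30.
G_4 = 30. HB_7(30) = 4·7 + 2. Bump = 34. G_5 = 33.
G_5 = 33. HB_8(33) = 4·8 + 1. Bump = 37. G_6 = 36.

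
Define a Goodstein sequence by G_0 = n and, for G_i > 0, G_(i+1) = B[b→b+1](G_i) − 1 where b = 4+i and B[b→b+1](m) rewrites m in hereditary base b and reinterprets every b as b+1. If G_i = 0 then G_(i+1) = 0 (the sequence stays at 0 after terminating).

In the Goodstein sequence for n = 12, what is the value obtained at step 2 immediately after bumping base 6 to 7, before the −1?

i=0: 12 = 3·4 (b=4); 4→5: 3·5 = 15; 15−1 = 14
i=1: 14 = 2·5 + 4 (b=5); 5→6: 2·6 + 4 = 16; 16−1 = 15
i=2: 15 = 2·6 + 3 (b=6); 6→7: 2·7 + 3 = 17; 17−1 = 16

17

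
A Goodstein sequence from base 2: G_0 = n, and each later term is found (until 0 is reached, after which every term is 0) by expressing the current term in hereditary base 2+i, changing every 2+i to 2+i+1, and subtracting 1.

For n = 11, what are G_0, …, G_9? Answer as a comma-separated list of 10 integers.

[0] 11 ≡ 2^(2 + 1) + 2 + 1 (base 2). Lift 3: 85. −1: 84.
[1] 84 ≡ 3^(3 + 1) + 3 (base 3). Lift 4: 1028. −1: 1027.
[2] 1027 ≡ 4^(4 + 1) + 3 (base 4). Lift 5: 15628. −1: 15627.
[3] 15627 ≡ 5^(5 + 1) + 2 (base 5). Lift 6: 279938. −1: 279937.
[4] 279937 ≡ 6^(6 + 1) + 1 (base 6). Lift 7: 5764802. −1: 5764801.
[5] 5764801 ≡ 7^(7 + 1) (base 7). Lift 8: 134217728. −1: 134217727.
[6] 134217727 ≡ 7·8^8 + 7·8^7 + 7·8^6 + 7·8^5 + 7·8^4 + 7·8^3 + 7·8^2 + 7·8 + 7 (base 8). Lift 9: 2749609303. −1: 2749609302.
[7] 2749609302 ≡ 7·9^9 + 7·9^7 + 7·9^6 + 7·9^5 + 7·9^4 + 7·9^3 + 7·9^2 + 7·9 + 6 (base 9). Lift 10: 70077777776. −1: 70077777775.
[8] 70077777775 ≡ 7·10^10 + 7·10^7 + 7·10^6 + 7·10^5 + 7·10^4 + 7·10^3 + 7·10^2 + 7·10 + 5 (base 10). Lift 11: 1997331745491. −1: 1997331745490.

11, 84, 1027, 15627, 279937, 5764801, 134217727, 2749609302, 70077777775, 1997331745490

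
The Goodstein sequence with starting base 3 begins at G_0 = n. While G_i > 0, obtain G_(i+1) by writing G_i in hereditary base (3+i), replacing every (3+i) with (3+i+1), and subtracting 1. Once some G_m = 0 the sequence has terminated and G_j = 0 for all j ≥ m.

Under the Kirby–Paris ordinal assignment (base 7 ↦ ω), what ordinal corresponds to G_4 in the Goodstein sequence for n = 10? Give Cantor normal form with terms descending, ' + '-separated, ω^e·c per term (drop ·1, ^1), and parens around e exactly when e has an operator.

[0] 10 ≡ 3^2 + 1 (base 3). Lift 4: 17. −1: 16.
[1] 16 ≡ 4^2 (base 4). Lift 5: 25. −1: 24.
[2] 24 ≡ 4·5 + 4 (base 5). Lift 6: 28. −1: 27.
[3] 27 ≡ 4·6 + 3 (base 6). Lift 7: 31. −1: 30.
[4] 30 ≡ 4·7 + 2 (base 7). Lift 8: 34. −1: 33.

ω·4 + 2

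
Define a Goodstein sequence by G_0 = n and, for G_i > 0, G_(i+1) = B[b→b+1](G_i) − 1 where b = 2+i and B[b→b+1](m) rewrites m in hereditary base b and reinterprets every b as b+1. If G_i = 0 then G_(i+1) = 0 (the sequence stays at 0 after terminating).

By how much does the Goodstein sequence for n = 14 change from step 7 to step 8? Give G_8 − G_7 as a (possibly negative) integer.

i=0: 14 = 2^(2 + 1) + 2^2 + 2 (b=2); 2→3: 3^(3 + 1) + 3^3 + 3 = 111; 111−1 = 110
i=1: 110 = 3^(3 + 1) + 3^3 + 2 (b=3); 3→4: 4^(4 + 1) + 4^4 + 2 = 1282; 1282−1 = 1281
i=2: 1281 = 4^(4 + 1) + 4^4 + 1 (b=4); 4→5: 5^(5 + 1) + 5^5 + 1 = 18751; 18751−1 = 18750
i=3: 18750 = 5^(5 + 1) + 5^5 (b=5); 5→6: 6^(6 + 1) + 6^6 = 326592; 326592−1 = 326591
i=4: 326591 = 6^(6 + 1) + 5·6^5 + 5·6^4 + 5·6^3 + 5·6^2 + 5·6 + 5 (b=6); 6→7: 7^(7 + 1) + 5·7^5 + 5·7^4 + 5·7^3 + 5·7^2 + 5·7 + 5 = 5862841; 5862841−1 = 5862840
i=5: 5862840 = 7^(7 + 1) + 5·7^5 + 5·7^4 + 5·7^3 + 5·7^2 + 5·7 + 4 (b=7); 7→8: 8^(8 + 1) + 5·8^5 + 5·8^4 + 5·8^3 + 5·8^2 + 5·8 + 4 = 134404972; 134404972−1 = 134404971
i=6: 134404971 = 8^(8 + 1) + 5·8^5 + 5·8^4 + 5·8^3 + 5·8^2 + 5·8 + 3 (b=8); 8→9: 9^(9 + 1) + 5·9^5 + 5·9^4 + 5·9^3 + 5·9^2 + 5·9 + 3 = 3487116549; 3487116549−1 = 3487116548
i=7: 3487116548 = 9^(9 + 1) + 5·9^5 + 5·9^4 + 5·9^3 + 5·9^2 + 5·9 + 2 (b=9); 9→10: 10^(10 + 1) + 5·10^5 + 5·10^4 + 5·10^3 + 5·10^2 + 5·10 + 2 = 100000555552; 100000555552−1 = 100000555551

96513439003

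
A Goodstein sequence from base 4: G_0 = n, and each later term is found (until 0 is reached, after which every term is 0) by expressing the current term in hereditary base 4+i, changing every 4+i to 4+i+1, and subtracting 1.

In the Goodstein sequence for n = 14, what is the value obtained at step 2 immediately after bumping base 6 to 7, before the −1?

[0] 14 ≡ 3·4 + 2 (base 4). Lift 5: 17. −1: 16.
[1] 16 ≡ 3·5 + 1 (base 5). Lift 6: 19. −1: 18.

21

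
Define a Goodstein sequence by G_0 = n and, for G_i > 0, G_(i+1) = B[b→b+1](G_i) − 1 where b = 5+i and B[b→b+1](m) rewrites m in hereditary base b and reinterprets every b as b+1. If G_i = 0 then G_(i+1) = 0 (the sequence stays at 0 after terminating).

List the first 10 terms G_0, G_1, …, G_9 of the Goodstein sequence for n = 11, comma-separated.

i=0: 11 = 2·5 + 1 (b=5); 5→6: 2·6 + 1 = 13; 13−1 = 12
i=1: 12 = 2·6 (b=6); 6→7: 2·7 = 14; 14−1 = 13
i=2: 13 = 7 + 6 (b=7); 7→8: 8 + 6 = 14; 14−1 = 13
i=3: 13 = 8 + 5 (b=8); 8→9: 9 + 5 = 14; 14−1 = 13
i=4: 13 = 9 + 4 (b=9); 9→10: 10 + 4 = 14; 14−1 = 13
i=5: 13 = 10 + 3 (b=10); 10→11: 11 + 3 = 14; 14−1 = 13
i=6: 13 = 11 + 2 (b=11); 11→12: 12 + 2 = 14; 14−1 = 13
i=7: 13 = 12 + 1 (b=12); 12→13: 13 + 1 = 14; 14−1 = 13
i=8: 13 = 13 (b=13); 13→14: 14 = 14; 14−1 = 13

11, 12, 13, 13, 13, 13, 13, 13, 13, 13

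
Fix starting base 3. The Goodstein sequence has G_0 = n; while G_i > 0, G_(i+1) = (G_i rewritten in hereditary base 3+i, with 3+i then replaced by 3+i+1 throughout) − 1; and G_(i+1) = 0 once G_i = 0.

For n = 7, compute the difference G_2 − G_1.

G_0=7  [base 3] 2·3 + 1  →[3↦4]→  2·4 + 1 = 9  −1 ⇒ G_1=8
G_1=8  [base 4] 2·4  →[4↦5]→  2·5 = 10  −1 ⇒ G_2=9

1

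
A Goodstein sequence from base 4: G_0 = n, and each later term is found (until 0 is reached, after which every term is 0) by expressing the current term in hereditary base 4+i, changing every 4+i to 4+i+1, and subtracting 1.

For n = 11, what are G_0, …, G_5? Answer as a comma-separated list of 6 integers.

11, 12, 13, 14, 15, 15

step 0: 11 = 2·4 + 3; sub 5 for 4: 2·5 + 3; = 13; G_1 = 13−1 = 12
step 1: 12 = 2·5 + 2; sub 6 for 5: 2·6 + 2; = 14; G_2 = 14−1 = 13
step 2: 13 = 2·6 + 1; sub 7 for 6: 2·7 + 1; = 15; G_3 = 15−1 = 14
step 3: 14 = 2·7; sub 8 for 7: 2·8; = 16; G_4 = 16−1 = 15
step 4: 15 = 8 + 7; sub 9 for 8: 9 + 7; = 16; G_5 = 16−1 = 15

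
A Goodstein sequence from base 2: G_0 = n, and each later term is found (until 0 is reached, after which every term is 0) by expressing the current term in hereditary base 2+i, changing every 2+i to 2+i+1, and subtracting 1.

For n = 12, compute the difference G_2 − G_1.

958

(0) 12|_2 = 2^(2 + 1) + 2^2 ↦ 3^(3 + 1) + 3^3|_3 = 108 ⇒ 107
(1) 107|_3 = 3^(3 + 1) + 2·3^2 + 2·3 + 2 ↦ 4^(4 + 1) + 2·4^2 + 2·4 + 2|_4 = 1066 ⇒ 1065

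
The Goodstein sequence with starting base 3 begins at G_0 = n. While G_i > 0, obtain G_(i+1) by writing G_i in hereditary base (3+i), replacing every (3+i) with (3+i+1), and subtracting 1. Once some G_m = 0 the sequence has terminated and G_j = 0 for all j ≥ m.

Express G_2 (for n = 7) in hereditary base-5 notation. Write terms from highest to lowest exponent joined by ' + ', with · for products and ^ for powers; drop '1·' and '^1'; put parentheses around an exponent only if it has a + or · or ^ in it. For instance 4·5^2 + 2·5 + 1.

5 + 4

7 —HB3→ 2·3 + 1 —bump→ 2·4 + 1 = 9 —(−1)→ 8
8 —HB4→ 2·4 —bump→ 2·5 = 10 —(−1)→ 9
9 —HB5→ 5 + 4 —bump→ 6 + 4 = 10 —(−1)→ 9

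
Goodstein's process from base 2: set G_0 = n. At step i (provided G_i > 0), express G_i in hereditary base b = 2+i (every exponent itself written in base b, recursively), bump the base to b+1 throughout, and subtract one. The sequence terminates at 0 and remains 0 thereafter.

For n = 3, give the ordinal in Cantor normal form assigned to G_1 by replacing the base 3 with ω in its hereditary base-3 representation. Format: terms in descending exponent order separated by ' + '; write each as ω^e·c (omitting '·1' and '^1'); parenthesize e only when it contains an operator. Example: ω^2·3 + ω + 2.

ω

step 0: 3 = 2 + 1; sub 3 for 2: 3 + 1; = 4; G_1 = 4−1 = 3
step 1: 3 = 3; sub 4 for 3: 4; = 4; G_2 = 4−1 = 3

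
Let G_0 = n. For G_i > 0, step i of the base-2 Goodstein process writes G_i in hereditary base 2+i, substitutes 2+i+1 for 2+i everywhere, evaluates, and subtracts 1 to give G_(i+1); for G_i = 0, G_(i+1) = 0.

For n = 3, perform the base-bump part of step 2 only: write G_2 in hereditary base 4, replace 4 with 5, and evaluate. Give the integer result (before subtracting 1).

3

base 2: 3 = 2 + 1; at 3: 3 + 1 = 4; next = 3
base 3: 3 = 3; at 4: 4 = 4; next = 3
base 4: 3 = 3; at 5: 3 = 3; next = 2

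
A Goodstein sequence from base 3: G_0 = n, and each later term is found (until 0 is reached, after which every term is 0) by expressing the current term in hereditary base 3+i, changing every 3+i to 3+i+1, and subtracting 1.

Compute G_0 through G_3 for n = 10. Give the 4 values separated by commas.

step 0: 10 = 3^2 + 1; sub 4 for 3: 4^2 + 1; = 17; G_1 = 17−1 = 16
step 1: 16 = 4^2; sub 5 for 4: 5^2; = 25; G_2 = 25−1 = 24
step 2: 24 = 4·5 + 4; sub 6 for 5: 4·6 + 4; = 28; G_3 = 28−1 = 27

10, 16, 24, 27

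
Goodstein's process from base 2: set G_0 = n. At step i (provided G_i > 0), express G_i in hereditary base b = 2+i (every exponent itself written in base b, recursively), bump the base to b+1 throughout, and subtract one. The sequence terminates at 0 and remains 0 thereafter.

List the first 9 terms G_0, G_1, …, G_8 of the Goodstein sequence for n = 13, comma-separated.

13, 108, 1279, 16092, 280711, 5765998, 134219479, 3486786855, 100000003325

(0) 13|_2 = 2^(2 + 1) + 2^2 + 1 ↦ 3^(3 + 1) + 3^3 + 1|_3 = 109 ⇒ 108
(1) 108|_3 = 3^(3 + 1) + 3^3 ↦ 4^(4 + 1) + 4^4|_4 = 1280 ⇒ 1279
(2) 1279|_4 = 4^(4 + 1) + 3·4^3 + 3·4^2 + 3·4 + 3 ↦ 5^(5 + 1) + 3·5^3 + 3·5^2 + 3·5 + 3|_5 = 16093 ⇒ 16092
(3) 16092|_5 = 5^(5 + 1) + 3·5^3 + 3·5^2 + 3·5 + 2 ↦ 6^(6 + 1) + 3·6^3 + 3·6^2 + 3·6 + 2|_6 = 280712 ⇒ 280711
(4) 280711|_6 = 6^(6 + 1) + 3·6^3 + 3·6^2 + 3·6 + 1 ↦ 7^(7 + 1) + 3·7^3 + 3·7^2 + 3·7 + 1|_7 = 5765999 ⇒ 5765998
(5) 5765998|_7 = 7^(7 + 1) + 3·7^3 + 3·7^2 + 3·7 ↦ 8^(8 + 1) + 3·8^3 + 3·8^2 + 3·8|_8 = 134219480 ⇒ 134219479
(6) 134219479|_8 = 8^(8 + 1) + 3·8^3 + 3·8^2 + 2·8 + 7 ↦ 9^(9 + 1) + 3·9^3 + 3·9^2 + 2·9 + 7|_9 = 3486786856 ⇒ 3486786855
(7) 3486786855|_9 = 9^(9 + 1) + 3·9^3 + 3·9^2 + 2·9 + 6 ↦ 10^(10 + 1) + 3·10^3 + 3·10^2 + 2·10 + 6|_10 = 100000003326 ⇒ 100000003325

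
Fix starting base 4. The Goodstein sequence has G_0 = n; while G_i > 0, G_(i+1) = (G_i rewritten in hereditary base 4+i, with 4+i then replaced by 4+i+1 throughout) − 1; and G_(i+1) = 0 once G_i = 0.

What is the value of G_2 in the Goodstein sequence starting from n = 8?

(0) 8|_4 = 2·4 ↦ 2·5|_5 = 10 ⇒ 9
(1) 9|_5 = 5 + 4 ↦ 6 + 4|_6 = 10 ⇒ 9
(2) 9|_6 = 6 + 3 ↦ 7 + 3|_7 = 10 ⇒ 9

9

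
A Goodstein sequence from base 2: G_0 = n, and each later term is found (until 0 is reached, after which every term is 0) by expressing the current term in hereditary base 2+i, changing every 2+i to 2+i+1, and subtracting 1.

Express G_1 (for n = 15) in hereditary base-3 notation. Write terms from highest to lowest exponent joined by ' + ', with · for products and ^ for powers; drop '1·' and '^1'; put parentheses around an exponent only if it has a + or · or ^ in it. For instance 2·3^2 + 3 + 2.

G_0 = 15. HB_2(15) = 2^(2 + 1) + 2^2 + 2 + 1. Bump = 112. G_1 = 111.
G_1 = 111. HB_3(111) = 3^(3 + 1) + 3^3 + 3. Bump = 1284. G_2 = 1283.

3^(3 + 1) + 3^3 + 3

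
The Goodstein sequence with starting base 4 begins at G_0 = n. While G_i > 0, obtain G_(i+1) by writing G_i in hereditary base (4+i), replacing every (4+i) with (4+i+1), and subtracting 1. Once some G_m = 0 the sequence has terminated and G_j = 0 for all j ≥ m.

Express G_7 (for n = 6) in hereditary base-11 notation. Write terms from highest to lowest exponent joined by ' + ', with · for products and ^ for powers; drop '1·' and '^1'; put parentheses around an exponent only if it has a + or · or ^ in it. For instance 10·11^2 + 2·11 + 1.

2

G_0 = 6. HB_4(6) = 4 + 2. Bump = 7. G_1 = 6.
G_1 = 6. HB_5(6) = 5 + 1. Bump = 7. G_2 = 6.
G_2 = 6. HB_6(6) = 6. Bump = 7. G_3 = 6.
G_3 = 6. HB_7(6) = 6. Bump = 6. G_4 = 5.
G_4 = 5. HB_8(5) = 5. Bump = 5. G_5 = 4.
G_5 = 4. HB_9(4) = 4. Bump = 4. G_6 = 3.
G_6 = 3. HB_10(3) = 3. Bump = 3. G_7 = 2.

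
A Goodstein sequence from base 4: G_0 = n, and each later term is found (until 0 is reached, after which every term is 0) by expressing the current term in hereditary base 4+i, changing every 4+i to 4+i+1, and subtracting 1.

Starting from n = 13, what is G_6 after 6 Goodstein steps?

21

step 0: 13 = 3·4 + 1; sub 5 for 4: 3·5 + 1; = 16; G_1 = 16−1 = 15
step 1: 15 = 3·5; sub 6 for 5: 3·6; = 18; G_2 = 18−1 = 17
step 2: 17 = 2·6 + 5; sub 7 for 6: 2·7 + 5; = 19; G_3 = 19−1 = 18
step 3: 18 = 2·7 + 4; sub 8 for 7: 2·8 + 4; = 20; G_4 = 20−1 = 19
step 4: 19 = 2·8 + 3; sub 9 for 8: 2·9 + 3; = 21; G_5 = 21−1 = 20
step 5: 20 = 2·9 + 2; sub 10 for 9: 2·10 + 2; = 22; G_6 = 22−1 = 21
step 6: 21 = 2·10 + 1; sub 11 for 10: 2·11 + 1; = 23; G_7 = 23−1 = 22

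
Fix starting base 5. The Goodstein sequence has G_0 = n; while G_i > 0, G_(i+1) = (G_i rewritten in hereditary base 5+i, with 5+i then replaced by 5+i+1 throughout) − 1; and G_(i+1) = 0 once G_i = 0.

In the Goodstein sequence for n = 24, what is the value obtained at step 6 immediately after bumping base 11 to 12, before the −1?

44

base 5: 24 = 4·5 + 4; at 6: 4·6 + 4 = 28; next = 27
base 6: 27 = 4·6 + 3; at 7: 4·7 + 3 = 31; next = 30
base 7: 30 = 4·7 + 2; at 8: 4·8 + 2 = 34; next = 33
base 8: 33 = 4·8 + 1; at 9: 4·9 + 1 = 37; next = 36
base 9: 36 = 4·9; at 10: 4·10 = 40; next = 39
base 10: 39 = 3·10 + 9; at 11: 3·11 + 9 = 42; next = 41
base 11: 41 = 3·11 + 8; at 12: 3·12 + 8 = 44; next = 43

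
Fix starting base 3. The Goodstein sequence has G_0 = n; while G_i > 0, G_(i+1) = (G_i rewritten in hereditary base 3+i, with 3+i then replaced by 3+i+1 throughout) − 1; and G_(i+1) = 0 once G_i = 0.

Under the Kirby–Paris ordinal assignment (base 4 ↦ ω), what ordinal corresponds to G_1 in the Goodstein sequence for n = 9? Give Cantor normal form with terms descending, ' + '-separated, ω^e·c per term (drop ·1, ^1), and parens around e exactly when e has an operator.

ω·3 + 3

G_0=9  [base 3] 3^2  →[3↦4]→  4^2 = 16  −1 ⇒ G_1=15
G_1=15  [base 4] 3·4 + 3  →[4↦5]→  3·5 + 3 = 18  −1 ⇒ G_2=17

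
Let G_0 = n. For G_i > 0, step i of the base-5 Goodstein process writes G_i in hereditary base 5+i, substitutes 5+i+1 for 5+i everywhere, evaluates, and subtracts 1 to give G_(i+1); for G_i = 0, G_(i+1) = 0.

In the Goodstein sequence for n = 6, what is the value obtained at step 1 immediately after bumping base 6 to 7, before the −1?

[0] 6 ≡ 5 + 1 (base 5). Lift 6: 7. −1: 6.
[1] 6 ≡ 6 (base 6). Lift 7: 7. −1: 6.

7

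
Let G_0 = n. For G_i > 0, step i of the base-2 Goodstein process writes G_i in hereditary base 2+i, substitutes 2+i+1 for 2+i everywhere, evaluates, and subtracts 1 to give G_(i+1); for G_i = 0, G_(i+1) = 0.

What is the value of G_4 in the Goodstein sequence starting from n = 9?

140743

base 2: 9 = 2^(2 + 1) + 1; at 3: 3^(3 + 1) + 1 = 82; next = 81
base 3: 81 = 3^(3 + 1); at 4: 4^(4 + 1) = 1024; next = 1023
base 4: 1023 = 3·4^4 + 3·4^3 + 3·4^2 + 3·4 + 3; at 5: 3·5^5 + 3·5^3 + 3·5^2 + 3·5 + 3 = 9843; next = 9842
base 5: 9842 = 3·5^5 + 3·5^3 + 3·5^2 + 3·5 + 2; at 6: 3·6^6 + 3·6^3 + 3·6^2 + 3·6 + 2 = 140744; next = 140743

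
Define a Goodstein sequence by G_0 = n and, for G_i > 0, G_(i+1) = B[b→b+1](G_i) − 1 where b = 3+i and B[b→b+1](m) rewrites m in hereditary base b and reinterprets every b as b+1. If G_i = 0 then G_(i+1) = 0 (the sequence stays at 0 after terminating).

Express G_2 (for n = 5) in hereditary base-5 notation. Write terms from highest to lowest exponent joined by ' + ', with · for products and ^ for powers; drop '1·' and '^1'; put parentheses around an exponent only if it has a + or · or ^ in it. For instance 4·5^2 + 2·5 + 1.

5

5 —HB3→ 3 + 2 —bump→ 4 + 2 = 6 —(−1)→ 5
5 —HB4→ 4 + 1 —bump→ 5 + 1 = 6 —(−1)→ 5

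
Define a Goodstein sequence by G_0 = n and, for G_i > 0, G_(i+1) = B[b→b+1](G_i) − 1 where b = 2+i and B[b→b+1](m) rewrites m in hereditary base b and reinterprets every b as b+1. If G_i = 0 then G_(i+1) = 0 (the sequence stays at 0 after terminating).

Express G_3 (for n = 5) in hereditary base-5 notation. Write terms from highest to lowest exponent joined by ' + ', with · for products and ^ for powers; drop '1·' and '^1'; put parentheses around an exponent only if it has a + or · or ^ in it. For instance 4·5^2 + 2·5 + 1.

3·5^3 + 3·5^2 + 3·5 + 2

5 —HB2→ 2^2 + 1 —bump→ 3^3 + 1 = 28 —(−1)→ 27
27 —HB3→ 3^3 —bump→ 4^4 = 256 —(−1)→ 255
255 —HB4→ 3·4^3 + 3·4^2 + 3·4 + 3 —bump→ 3·5^3 + 3·5^2 + 3·5 + 3 = 468 —(−1)→ 467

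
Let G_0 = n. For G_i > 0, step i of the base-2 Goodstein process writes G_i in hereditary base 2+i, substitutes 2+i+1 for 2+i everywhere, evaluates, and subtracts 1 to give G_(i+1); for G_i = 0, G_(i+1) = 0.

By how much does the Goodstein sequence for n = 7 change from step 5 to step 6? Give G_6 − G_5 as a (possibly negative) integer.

7 —HB2→ 2^2 + 2 + 1 —bump→ 3^3 + 3 + 1 = 31 —(−1)→ 30
30 —HB3→ 3^3 + 3 —bump→ 4^4 + 4 = 260 —(−1)→ 259
259 —HB4→ 4^4 + 3 —bump→ 5^5 + 3 = 3128 —(−1)→ 3127
3127 —HB5→ 5^5 + 2 —bump→ 6^6 + 2 = 46658 —(−1)→ 46657
46657 —HB6→ 6^6 + 1 —bump→ 7^7 + 1 = 823544 —(−1)→ 823543
823543 —HB7→ 7^7 —bump→ 8^8 = 16777216 —(−1)→ 16777215

15953672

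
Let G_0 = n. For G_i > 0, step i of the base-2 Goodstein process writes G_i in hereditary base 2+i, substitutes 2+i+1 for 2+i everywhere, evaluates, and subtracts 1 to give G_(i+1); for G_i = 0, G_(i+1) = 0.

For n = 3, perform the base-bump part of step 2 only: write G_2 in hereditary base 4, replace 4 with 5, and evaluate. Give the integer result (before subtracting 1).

3

i=0: 3 = 2 + 1 (b=2); 2→3: 3 + 1 = 4; 4−1 = 3
i=1: 3 = 3 (b=3); 3→4: 4 = 4; 4−1 = 3
i=2: 3 = 3 (b=4); 4→5: 3 = 3; 3−1 = 2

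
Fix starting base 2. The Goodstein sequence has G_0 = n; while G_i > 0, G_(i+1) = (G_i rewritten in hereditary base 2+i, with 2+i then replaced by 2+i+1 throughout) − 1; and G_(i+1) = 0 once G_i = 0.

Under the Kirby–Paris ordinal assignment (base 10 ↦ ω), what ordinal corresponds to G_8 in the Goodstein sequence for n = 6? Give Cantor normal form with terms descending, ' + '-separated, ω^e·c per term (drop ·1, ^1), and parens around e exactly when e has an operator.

ω^5·5 + ω^4·5 + ω^3·5 + ω^2·5 + ω·5 + 1

step 0: 6 = 2^2 + 2; sub 3 for 2: 3^3 + 3; = 30; G_1 = 30−1 = 29
step 1: 29 = 3^3 + 2; sub 4 for 3: 4^4 + 2; = 258; G_2 = 258−1 = 257
step 2: 257 = 4^4 + 1; sub 5 for 4: 5^5 + 1; = 3126; G_3 = 3126−1 = 3125
step 3: 3125 = 5^5; sub 6 for 5: 6^6; = 46656; G_4 = 46656−1 = 46655
step 4: 46655 = 5·6^5 + 5·6^4 + 5·6^3 + 5·6^2 + 5·6 + 5; sub 7 for 6: 5·7^5 + 5·7^4 + 5·7^3 + 5·7^2 + 5·7 + 5; = 98040; G_5 = 98040−1 = 98039
step 5: 98039 = 5·7^5 + 5·7^4 + 5·7^3 + 5·7^2 + 5·7 + 4; sub 8 for 7: 5·8^5 + 5·8^4 + 5·8^3 + 5·8^2 + 5·8 + 4; = 187244; G_6 = 187244−1 = 187243
step 6: 187243 = 5·8^5 + 5·8^4 + 5·8^3 + 5·8^2 + 5·8 + 3; sub 9 for 8: 5·9^5 + 5·9^4 + 5·9^3 + 5·9^2 + 5·9 + 3; = 332148; G_7 = 332148−1 = 332147
step 7: 332147 = 5·9^5 + 5·9^4 + 5·9^3 + 5·9^2 + 5·9 + 2; sub 10 for 9: 5·10^5 + 5·10^4 + 5·10^3 + 5·10^2 + 5·10 + 2; = 555552; G_8 = 555552−1 = 555551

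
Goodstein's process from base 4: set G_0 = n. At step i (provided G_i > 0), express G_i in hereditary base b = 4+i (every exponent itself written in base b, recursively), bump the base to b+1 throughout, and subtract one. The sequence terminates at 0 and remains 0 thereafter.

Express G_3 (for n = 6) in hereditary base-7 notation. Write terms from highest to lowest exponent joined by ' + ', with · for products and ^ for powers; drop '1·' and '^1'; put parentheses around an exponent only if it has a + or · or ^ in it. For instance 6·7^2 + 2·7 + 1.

6

G_0 = 6. HB_4(6) = 4 + 2. Bump = 7. G_1 = 6.
G_1 = 6. HB_5(6) = 5 + 1. Bump = 7. G_2 = 6.
G_2 = 6. HB_6(6) = 6. Bump = 7. G_3 = 6.
G_3 = 6. HB_7(6) = 6. Bump = 6. G_4 = 5.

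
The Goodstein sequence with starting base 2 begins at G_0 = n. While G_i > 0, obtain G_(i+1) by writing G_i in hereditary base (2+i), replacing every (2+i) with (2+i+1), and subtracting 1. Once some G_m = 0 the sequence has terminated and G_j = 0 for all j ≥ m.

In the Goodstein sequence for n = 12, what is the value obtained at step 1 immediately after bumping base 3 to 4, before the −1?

1066

[0] 12 ≡ 2^(2 + 1) + 2^2 (base 2). Lift 3: 108. −1: 107.
[1] 107 ≡ 3^(3 + 1) + 2·3^2 + 2·3 + 2 (base 3). Lift 4: 1066. −1: 1065.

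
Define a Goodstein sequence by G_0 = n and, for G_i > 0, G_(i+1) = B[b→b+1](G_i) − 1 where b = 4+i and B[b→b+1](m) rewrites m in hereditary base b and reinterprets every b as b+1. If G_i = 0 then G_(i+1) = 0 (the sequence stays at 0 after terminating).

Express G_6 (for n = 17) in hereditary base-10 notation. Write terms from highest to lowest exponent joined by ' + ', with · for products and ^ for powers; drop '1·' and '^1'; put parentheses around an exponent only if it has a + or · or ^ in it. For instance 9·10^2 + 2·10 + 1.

5·10 + 1

base 4: 17 = 4^2 + 1; at 5: 5^2 + 1 = 26; next = 25
base 5: 25 = 5^2; at 6: 6^2 = 36; next = 35
base 6: 35 = 5·6 + 5; at 7: 5·7 + 5 = 40; next = 39
base 7: 39 = 5·7 + 4; at 8: 5·8 + 4 = 44; next = 43
base 8: 43 = 5·8 + 3; at 9: 5·9 + 3 = 48; next = 47
base 9: 47 = 5·9 + 2; at 10: 5·10 + 2 = 52; next = 51
base 10: 51 = 5·10 + 1; at 11: 5·11 + 1 = 56; next = 55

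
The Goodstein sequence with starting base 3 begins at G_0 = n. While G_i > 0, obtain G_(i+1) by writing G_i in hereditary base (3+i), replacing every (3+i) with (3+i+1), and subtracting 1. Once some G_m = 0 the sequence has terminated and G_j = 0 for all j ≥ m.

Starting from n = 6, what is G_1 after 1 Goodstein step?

6 —HB3→ 2·3 —bump→ 2·4 = 8 —(−1)→ 7
7 —HB4→ 4 + 3 —bump→ 5 + 3 = 8 —(−1)→ 7

7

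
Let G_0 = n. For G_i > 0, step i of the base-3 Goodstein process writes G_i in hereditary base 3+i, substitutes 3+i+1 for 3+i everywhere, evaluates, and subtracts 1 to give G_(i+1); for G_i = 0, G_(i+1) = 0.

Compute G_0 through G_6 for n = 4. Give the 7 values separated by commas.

step 0: 4 = 3 + 1; sub 4 for 3: 4 + 1; = 5; G_1 = 5−1 = 4
step 1: 4 = 4; sub 5 for 4: 5; = 5; G_2 = 5−1 = 4
step 2: 4 = 4; sub 6 for 5: 4; = 4; G_3 = 4−1 = 3
step 3: 3 = 3; sub 7 for 6: 3; = 3; G_4 = 3−1 = 2
step 4: 2 = 2; sub 8 for 7: 2; = 2; G_5 = 2−1 = 1
step 5: 1 = 1; sub 9 for 8: 1; = 1; G_6 = 1−1 = 0

4, 4, 4, 3, 2, 1, 0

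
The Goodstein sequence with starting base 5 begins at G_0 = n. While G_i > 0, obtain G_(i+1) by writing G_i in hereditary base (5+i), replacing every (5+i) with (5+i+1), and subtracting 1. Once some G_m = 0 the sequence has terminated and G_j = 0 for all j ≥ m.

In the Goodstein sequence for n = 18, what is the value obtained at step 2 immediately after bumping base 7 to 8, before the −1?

25

(0) 18|_5 = 3·5 + 3 ↦ 3·6 + 3|_6 = 21 ⇒ 20
(1) 20|_6 = 3·6 + 2 ↦ 3·7 + 2|_7 = 23 ⇒ 22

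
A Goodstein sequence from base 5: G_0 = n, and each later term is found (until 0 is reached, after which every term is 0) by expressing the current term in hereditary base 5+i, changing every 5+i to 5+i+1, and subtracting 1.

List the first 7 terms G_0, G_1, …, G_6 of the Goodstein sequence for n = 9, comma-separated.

9, 9, 9, 9, 9, 9, 8

[0] 9 ≡ 5 + 4 (base 5). Lift 6: 10. −1: 9.
[1] 9 ≡ 6 + 3 (base 6). Lift 7: 10. −1: 9.
[2] 9 ≡ 7 + 2 (base 7). Lift 8: 10. −1: 9.
[3] 9 ≡ 8 + 1 (base 8). Lift 9: 10. −1: 9.
[4] 9 ≡ 9 (base 9). Lift 10: 10. −1: 9.
[5] 9 ≡ 9 (base 10). Lift 11: 9. −1: 8.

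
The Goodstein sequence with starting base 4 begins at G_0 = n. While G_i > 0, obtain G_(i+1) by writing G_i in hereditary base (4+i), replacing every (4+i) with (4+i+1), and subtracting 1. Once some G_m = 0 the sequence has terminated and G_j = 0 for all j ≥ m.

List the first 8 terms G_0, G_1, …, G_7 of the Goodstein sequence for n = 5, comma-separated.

5, 5, 5, 4, 3, 2, 1, 0

5 —HB4→ 4 + 1 —bump→ 5 + 1 = 6 —(−1)→ 5
5 —HB5→ 5 —bump→ 6 = 6 —(−1)→ 5
5 —HB6→ 5 —bump→ 5 = 5 —(−1)→ 4
4 —HB7→ 4 —bump→ 4 = 4 —(−1)→ 3
3 —HB8→ 3 —bump→ 3 = 3 —(−1)→ 2
2 —HB9→ 2 —bump→ 2 = 2 —(−1)→ 1
1 —HB10→ 1 —bump→ 1 = 1 —(−1)→ 0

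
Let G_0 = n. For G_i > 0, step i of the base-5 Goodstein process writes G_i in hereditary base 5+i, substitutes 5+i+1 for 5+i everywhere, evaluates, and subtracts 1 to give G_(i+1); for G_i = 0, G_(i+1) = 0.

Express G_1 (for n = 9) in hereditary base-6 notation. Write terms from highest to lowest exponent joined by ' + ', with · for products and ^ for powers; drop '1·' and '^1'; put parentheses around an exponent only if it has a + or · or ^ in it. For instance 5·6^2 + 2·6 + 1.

step 0: 9 = 5 + 4; sub 6 for 5: 6 + 4; = 10; G_1 = 10−1 = 9
step 1: 9 = 6 + 3; sub 7 for 6: 7 + 3; = 10; G_2 = 10−1 = 9

6 + 3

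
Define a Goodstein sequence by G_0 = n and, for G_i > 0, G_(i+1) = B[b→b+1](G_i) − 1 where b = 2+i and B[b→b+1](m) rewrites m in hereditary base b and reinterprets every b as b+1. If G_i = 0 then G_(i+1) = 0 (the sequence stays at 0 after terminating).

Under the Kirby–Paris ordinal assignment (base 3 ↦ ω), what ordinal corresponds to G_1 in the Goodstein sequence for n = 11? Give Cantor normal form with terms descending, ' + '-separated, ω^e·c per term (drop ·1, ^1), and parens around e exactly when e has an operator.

ω^(ω + 1) + ω

11 —HB2→ 2^(2 + 1) + 2 + 1 —bump→ 3^(3 + 1) + 3 + 1 = 85 —(−1)→ 84
84 —HB3→ 3^(3 + 1) + 3 —bump→ 4^(4 + 1) + 4 = 1028 —(−1)→ 1027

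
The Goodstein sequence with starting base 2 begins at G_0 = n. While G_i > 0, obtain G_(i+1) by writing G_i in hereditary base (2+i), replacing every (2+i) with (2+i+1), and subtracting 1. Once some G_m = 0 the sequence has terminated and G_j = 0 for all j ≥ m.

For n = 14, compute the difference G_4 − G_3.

step 0: 14 = 2^(2 + 1) + 2^2 + 2; sub 3 for 2: 3^(3 + 1) + 3^3 + 3; = 111; G_1 = 111−1 = 110
step 1: 110 = 3^(3 + 1) + 3^3 + 2; sub 4 for 3: 4^(4 + 1) + 4^4 + 2; = 1282; G_2 = 1282−1 = 1281
step 2: 1281 = 4^(4 + 1) + 4^4 + 1; sub 5 for 4: 5^(5 + 1) + 5^5 + 1; = 18751; G_3 = 18751−1 = 18750
step 3: 18750 = 5^(5 + 1) + 5^5; sub 6 for 5: 6^(6 + 1) + 6^6; = 326592; G_4 = 326592−1 = 326591

307841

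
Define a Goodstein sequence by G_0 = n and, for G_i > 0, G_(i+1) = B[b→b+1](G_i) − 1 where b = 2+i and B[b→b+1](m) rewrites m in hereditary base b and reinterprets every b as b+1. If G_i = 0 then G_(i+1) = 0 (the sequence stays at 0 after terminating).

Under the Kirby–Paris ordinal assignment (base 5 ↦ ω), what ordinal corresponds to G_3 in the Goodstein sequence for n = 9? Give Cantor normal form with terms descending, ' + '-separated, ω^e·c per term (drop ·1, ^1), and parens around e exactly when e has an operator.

ω^ω·3 + ω^3·3 + ω^2·3 + ω·3 + 2

i=0: 9 = 2^(2 + 1) + 1 (b=2); 2→3: 3^(3 + 1) + 1 = 82; 82−1 = 81
i=1: 81 = 3^(3 + 1) (b=3); 3→4: 4^(4 + 1) = 1024; 1024−1 = 1023
i=2: 1023 = 3·4^4 + 3·4^3 + 3·4^2 + 3·4 + 3 (b=4); 4→5: 3·5^5 + 3·5^3 + 3·5^2 + 3·5 + 3 = 9843; 9843−1 = 9842
i=3: 9842 = 3·5^5 + 3·5^3 + 3·5^2 + 3·5 + 2 (b=5); 5→6: 3·6^6 + 3·6^3 + 3·6^2 + 3·6 + 2 = 140744; 140744−1 = 140743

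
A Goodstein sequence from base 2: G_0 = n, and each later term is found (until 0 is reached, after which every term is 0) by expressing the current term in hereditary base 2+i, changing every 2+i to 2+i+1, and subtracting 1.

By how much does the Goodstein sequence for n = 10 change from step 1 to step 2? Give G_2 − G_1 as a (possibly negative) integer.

[0] 10 ≡ 2^(2 + 1) + 2 (base 2). Lift 3: 84. −1: 83.
[1] 83 ≡ 3^(3 + 1) + 2 (base 3). Lift 4: 1026. −1: 1025.

942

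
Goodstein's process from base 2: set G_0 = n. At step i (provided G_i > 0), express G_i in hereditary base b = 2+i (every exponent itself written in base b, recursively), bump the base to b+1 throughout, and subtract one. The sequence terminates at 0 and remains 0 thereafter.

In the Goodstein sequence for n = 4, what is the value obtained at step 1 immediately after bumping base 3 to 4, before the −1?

step 0: 4 = 2^2; sub 3 for 2: 3^3; = 27; G_1 = 27−1 = 26
step 1: 26 = 2·3^2 + 2·3 + 2; sub 4 for 3: 2·4^2 + 2·4 + 2; = 42; G_2 = 42−1 = 41

42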